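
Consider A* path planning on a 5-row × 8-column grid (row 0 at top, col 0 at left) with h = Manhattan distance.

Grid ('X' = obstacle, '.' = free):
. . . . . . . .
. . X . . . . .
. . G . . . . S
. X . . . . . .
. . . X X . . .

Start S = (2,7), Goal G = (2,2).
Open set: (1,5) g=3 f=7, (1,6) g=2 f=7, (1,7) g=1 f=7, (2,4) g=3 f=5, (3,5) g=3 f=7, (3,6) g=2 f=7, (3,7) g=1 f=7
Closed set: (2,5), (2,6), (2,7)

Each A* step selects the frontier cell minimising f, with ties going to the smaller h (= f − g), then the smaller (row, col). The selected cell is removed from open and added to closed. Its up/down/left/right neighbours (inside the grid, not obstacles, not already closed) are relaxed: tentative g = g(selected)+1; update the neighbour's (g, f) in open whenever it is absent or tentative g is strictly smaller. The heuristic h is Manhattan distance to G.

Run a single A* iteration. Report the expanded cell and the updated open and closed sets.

step 1: expand (2,4) (f=5, h=2) → closed; open now [(1,4) g=4 f=7, (1,5) g=3 f=7, (1,6) g=2 f=7, (1,7) g=1 f=7, (2,3) g=4 f=5, (3,4) g=4 f=7, (3,5) g=3 f=7, (3,6) g=2 f=7, (3,7) g=1 f=7]

expanded=(2,4); open=[(1,4) g=4 f=7, (1,5) g=3 f=7, (1,6) g=2 f=7, (1,7) g=1 f=7, (2,3) g=4 f=5, (3,4) g=4 f=7, (3,5) g=3 f=7, (3,6) g=2 f=7, (3,7) g=1 f=7]; closed=[(2,4), (2,5), (2,6), (2,7)]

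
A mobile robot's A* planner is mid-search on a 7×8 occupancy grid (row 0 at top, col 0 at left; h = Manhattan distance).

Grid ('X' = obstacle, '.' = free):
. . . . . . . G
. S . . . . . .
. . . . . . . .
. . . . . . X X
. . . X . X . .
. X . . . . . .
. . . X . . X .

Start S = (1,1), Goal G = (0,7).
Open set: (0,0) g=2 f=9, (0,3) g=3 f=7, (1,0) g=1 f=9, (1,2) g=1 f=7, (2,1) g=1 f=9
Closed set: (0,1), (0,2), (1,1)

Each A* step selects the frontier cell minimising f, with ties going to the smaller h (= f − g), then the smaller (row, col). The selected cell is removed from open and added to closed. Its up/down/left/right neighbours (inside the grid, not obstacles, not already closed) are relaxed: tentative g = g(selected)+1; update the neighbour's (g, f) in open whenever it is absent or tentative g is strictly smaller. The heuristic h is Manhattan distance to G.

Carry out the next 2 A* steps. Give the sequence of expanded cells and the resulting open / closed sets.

step 1: expand (0,3) (f=7, h=4) → closed; open now [(0,0) g=2 f=9, (0,4) g=4 f=7, (1,0) g=1 f=9, (1,2) g=1 f=7, (1,3) g=4 f=9, (2,1) g=1 f=9]
step 2: expand (0,4) (f=7, h=3) → closed; open now [(0,0) g=2 f=9, (0,5) g=5 f=7, (1,0) g=1 f=9, (1,2) g=1 f=7, (1,3) g=4 f=9, (1,4) g=5 f=9, (2,1) g=1 f=9]

order=[(0,3) → (0,4)]; open=[(0,0) g=2 f=9, (0,5) g=5 f=7, (1,0) g=1 f=9, (1,2) g=1 f=7, (1,3) g=4 f=9, (1,4) g=5 f=9, (2,1) g=1 f=9]; closed=[(0,1), (0,2), (0,3), (0,4), (1,1)]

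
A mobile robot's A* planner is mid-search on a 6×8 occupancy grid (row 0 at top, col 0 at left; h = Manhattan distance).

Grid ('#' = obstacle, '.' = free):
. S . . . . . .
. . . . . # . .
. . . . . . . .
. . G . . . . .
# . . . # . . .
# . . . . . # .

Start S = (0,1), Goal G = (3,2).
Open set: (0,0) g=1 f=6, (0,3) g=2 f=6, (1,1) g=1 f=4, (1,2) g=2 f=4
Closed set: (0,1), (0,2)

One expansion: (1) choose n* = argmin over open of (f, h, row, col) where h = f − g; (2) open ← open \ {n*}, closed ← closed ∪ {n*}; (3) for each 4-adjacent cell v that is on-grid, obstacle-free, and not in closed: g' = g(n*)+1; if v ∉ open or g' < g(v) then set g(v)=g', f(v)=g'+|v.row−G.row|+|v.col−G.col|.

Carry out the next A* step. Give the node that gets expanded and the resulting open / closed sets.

expanded=(1,2); open=[(0,0) g=1 f=6, (0,3) g=2 f=6, (1,1) g=1 f=4, (1,3) g=3 f=6, (2,2) g=3 f=4]; closed=[(0,1), (0,2), (1,2)]

step 1: expand (1,2) (f=4, h=2) → closed; open now [(0,0) g=1 f=6, (0,3) g=2 f=6, (1,1) g=1 f=4, (1,3) g=3 f=6, (2,2) g=3 f=4]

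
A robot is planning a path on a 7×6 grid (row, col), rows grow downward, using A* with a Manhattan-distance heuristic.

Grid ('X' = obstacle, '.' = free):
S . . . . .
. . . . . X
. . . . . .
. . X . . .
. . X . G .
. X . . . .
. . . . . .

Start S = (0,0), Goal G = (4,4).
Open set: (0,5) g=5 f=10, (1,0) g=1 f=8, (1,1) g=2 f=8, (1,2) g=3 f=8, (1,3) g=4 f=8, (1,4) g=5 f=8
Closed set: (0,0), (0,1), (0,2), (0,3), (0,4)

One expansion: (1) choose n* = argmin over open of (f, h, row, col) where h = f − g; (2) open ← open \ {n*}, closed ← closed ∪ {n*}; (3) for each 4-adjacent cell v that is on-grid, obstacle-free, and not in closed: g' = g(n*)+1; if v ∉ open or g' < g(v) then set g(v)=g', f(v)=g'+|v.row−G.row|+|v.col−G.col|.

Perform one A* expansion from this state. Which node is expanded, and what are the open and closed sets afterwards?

step 1: expand (1,4) (f=8, h=3) → closed; open now [(0,5) g=5 f=10, (1,0) g=1 f=8, (1,1) g=2 f=8, (1,2) g=3 f=8, (1,3) g=4 f=8, (2,4) g=6 f=8]

expanded=(1,4); open=[(0,5) g=5 f=10, (1,0) g=1 f=8, (1,1) g=2 f=8, (1,2) g=3 f=8, (1,3) g=4 f=8, (2,4) g=6 f=8]; closed=[(0,0), (0,1), (0,2), (0,3), (0,4), (1,4)]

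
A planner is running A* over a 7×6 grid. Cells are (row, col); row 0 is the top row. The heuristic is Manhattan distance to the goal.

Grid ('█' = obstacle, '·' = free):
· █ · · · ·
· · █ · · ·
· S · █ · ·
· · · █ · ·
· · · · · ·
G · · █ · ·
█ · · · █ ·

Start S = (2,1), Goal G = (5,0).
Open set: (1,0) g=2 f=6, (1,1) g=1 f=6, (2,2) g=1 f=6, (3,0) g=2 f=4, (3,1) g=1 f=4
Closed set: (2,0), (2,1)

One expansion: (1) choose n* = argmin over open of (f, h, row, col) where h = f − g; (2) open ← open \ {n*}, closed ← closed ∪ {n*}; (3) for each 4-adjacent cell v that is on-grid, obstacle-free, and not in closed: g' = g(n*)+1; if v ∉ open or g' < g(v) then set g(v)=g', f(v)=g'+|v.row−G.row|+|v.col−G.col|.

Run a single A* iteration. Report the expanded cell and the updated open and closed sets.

step 1: expand (3,0) (f=4, h=2) → closed; open now [(1,0) g=2 f=6, (1,1) g=1 f=6, (2,2) g=1 f=6, (3,1) g=1 f=4, (4,0) g=3 f=4]

expanded=(3,0); open=[(1,0) g=2 f=6, (1,1) g=1 f=6, (2,2) g=1 f=6, (3,1) g=1 f=4, (4,0) g=3 f=4]; closed=[(2,0), (2,1), (3,0)]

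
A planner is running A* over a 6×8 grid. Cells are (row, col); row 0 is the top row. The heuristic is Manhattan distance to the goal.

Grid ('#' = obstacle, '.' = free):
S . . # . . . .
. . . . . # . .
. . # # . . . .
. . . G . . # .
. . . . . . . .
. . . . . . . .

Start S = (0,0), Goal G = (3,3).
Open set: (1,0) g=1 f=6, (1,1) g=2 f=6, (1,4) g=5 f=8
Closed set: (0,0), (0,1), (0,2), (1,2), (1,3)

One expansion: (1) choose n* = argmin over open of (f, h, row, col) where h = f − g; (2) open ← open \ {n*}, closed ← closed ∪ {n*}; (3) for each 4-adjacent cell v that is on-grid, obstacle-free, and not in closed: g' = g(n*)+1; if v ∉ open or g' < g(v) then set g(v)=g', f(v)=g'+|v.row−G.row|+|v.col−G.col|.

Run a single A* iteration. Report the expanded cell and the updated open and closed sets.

expanded=(1,1); open=[(1,0) g=1 f=6, (1,4) g=5 f=8, (2,1) g=3 f=6]; closed=[(0,0), (0,1), (0,2), (1,1), (1,2), (1,3)]

step 1: expand (1,1) (f=6, h=4) → closed; open now [(1,0) g=1 f=6, (1,4) g=5 f=8, (2,1) g=3 f=6]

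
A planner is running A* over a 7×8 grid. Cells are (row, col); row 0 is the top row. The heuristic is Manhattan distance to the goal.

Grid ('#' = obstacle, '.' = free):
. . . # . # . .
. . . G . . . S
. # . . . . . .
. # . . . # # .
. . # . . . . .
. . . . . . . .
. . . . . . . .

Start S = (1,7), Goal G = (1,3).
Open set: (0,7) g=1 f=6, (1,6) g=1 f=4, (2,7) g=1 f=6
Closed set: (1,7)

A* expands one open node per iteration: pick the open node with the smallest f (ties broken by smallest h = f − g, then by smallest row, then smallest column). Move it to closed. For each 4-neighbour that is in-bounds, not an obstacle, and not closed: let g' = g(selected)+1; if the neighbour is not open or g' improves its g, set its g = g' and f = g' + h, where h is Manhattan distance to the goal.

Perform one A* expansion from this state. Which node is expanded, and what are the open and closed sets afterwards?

expanded=(1,6); open=[(0,6) g=2 f=6, (0,7) g=1 f=6, (1,5) g=2 f=4, (2,6) g=2 f=6, (2,7) g=1 f=6]; closed=[(1,6), (1,7)]

step 1: expand (1,6) (f=4, h=3) → closed; open now [(0,6) g=2 f=6, (0,7) g=1 f=6, (1,5) g=2 f=4, (2,6) g=2 f=6, (2,7) g=1 f=6]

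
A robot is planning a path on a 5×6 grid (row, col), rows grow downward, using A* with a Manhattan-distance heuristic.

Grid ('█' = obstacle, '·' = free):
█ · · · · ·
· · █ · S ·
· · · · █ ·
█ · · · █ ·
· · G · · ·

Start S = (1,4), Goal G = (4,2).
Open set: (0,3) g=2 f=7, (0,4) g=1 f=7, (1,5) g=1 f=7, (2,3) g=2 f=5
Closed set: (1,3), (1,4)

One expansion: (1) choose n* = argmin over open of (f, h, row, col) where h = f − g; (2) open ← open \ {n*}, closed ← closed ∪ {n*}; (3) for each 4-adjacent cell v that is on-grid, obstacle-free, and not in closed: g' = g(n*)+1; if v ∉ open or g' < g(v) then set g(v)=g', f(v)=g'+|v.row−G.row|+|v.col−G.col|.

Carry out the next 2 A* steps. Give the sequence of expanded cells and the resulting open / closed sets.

step 1: expand (2,3) (f=5, h=3) → closed; open now [(0,3) g=2 f=7, (0,4) g=1 f=7, (1,5) g=1 f=7, (2,2) g=3 f=5, (3,3) g=3 f=5]
step 2: expand (2,2) (f=5, h=2) → closed; open now [(0,3) g=2 f=7, (0,4) g=1 f=7, (1,5) g=1 f=7, (2,1) g=4 f=7, (3,2) g=4 f=5, (3,3) g=3 f=5]

order=[(2,3) → (2,2)]; open=[(0,3) g=2 f=7, (0,4) g=1 f=7, (1,5) g=1 f=7, (2,1) g=4 f=7, (3,2) g=4 f=5, (3,3) g=3 f=5]; closed=[(1,3), (1,4), (2,2), (2,3)]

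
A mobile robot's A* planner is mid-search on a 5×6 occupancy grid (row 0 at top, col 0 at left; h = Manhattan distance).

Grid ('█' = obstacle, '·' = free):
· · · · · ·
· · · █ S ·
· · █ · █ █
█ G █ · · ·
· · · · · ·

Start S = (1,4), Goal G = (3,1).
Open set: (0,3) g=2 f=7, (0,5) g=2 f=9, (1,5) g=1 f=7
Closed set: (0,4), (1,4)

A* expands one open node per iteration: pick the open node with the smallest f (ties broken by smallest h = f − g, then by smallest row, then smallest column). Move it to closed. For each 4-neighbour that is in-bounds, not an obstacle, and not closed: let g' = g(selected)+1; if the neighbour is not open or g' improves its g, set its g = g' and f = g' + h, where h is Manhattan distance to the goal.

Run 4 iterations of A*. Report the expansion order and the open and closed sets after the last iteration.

order=[(0,3) → (0,2) → (0,1) → (1,1)]; open=[(0,0) g=5 f=9, (0,5) g=2 f=9, (1,0) g=6 f=9, (1,2) g=4 f=7, (1,5) g=1 f=7, (2,1) g=6 f=7]; closed=[(0,1), (0,2), (0,3), (0,4), (1,1), (1,4)]

step 1: expand (0,3) (f=7, h=5) → closed; open now [(0,2) g=3 f=7, (0,5) g=2 f=9, (1,5) g=1 f=7]
step 2: expand (0,2) (f=7, h=4) → closed; open now [(0,1) g=4 f=7, (0,5) g=2 f=9, (1,2) g=4 f=7, (1,5) g=1 f=7]
step 3: expand (0,1) (f=7, h=3) → closed; open now [(0,0) g=5 f=9, (0,5) g=2 f=9, (1,1) g=5 f=7, (1,2) g=4 f=7, (1,5) g=1 f=7]
step 4: expand (1,1) (f=7, h=2) → closed; open now [(0,0) g=5 f=9, (0,5) g=2 f=9, (1,0) g=6 f=9, (1,2) g=4 f=7, (1,5) g=1 f=7, (2,1) g=6 f=7]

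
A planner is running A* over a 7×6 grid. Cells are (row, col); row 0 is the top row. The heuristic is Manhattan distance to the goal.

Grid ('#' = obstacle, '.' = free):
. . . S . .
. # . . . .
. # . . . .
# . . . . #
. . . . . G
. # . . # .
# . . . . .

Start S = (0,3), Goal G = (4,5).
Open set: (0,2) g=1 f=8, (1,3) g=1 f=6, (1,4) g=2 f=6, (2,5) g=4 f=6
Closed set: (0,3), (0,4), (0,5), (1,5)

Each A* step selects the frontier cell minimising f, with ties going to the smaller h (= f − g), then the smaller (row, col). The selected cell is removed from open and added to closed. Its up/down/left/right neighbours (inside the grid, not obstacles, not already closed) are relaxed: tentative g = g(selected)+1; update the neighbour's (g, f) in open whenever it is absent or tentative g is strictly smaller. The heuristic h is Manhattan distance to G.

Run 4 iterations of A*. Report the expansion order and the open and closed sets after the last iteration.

step 1: expand (2,5) (f=6, h=2) → closed; open now [(0,2) g=1 f=8, (1,3) g=1 f=6, (1,4) g=2 f=6, (2,4) g=5 f=8]
step 2: expand (1,4) (f=6, h=4) → closed; open now [(0,2) g=1 f=8, (1,3) g=1 f=6, (2,4) g=3 f=6]
step 3: expand (2,4) (f=6, h=3) → closed; open now [(0,2) g=1 f=8, (1,3) g=1 f=6, (2,3) g=4 f=8, (3,4) g=4 f=6]
step 4: expand (3,4) (f=6, h=2) → closed; open now [(0,2) g=1 f=8, (1,3) g=1 f=6, (2,3) g=4 f=8, (3,3) g=5 f=8, (4,4) g=5 f=6]

order=[(2,5) → (1,4) → (2,4) → (3,4)]; open=[(0,2) g=1 f=8, (1,3) g=1 f=6, (2,3) g=4 f=8, (3,3) g=5 f=8, (4,4) g=5 f=6]; closed=[(0,3), (0,4), (0,5), (1,4), (1,5), (2,4), (2,5), (3,4)]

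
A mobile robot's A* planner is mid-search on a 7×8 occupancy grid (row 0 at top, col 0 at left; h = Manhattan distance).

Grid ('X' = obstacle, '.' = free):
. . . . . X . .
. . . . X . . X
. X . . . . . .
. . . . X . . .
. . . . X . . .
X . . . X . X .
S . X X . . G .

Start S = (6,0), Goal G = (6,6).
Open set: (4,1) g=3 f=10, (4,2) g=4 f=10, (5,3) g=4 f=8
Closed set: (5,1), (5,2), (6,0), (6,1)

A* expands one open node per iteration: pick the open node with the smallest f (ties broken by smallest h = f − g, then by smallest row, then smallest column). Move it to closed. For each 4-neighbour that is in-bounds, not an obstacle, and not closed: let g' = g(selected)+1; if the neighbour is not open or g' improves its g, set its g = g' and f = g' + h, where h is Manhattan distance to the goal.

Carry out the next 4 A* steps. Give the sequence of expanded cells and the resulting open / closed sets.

order=[(5,3) → (4,3) → (4,2) → (4,1)]; open=[(3,1) g=4 f=12, (3,2) g=5 f=12, (3,3) g=6 f=12, (4,0) g=4 f=12]; closed=[(4,1), (4,2), (4,3), (5,1), (5,2), (5,3), (6,0), (6,1)]

step 1: expand (5,3) (f=8, h=4) → closed; open now [(4,1) g=3 f=10, (4,2) g=4 f=10, (4,3) g=5 f=10]
step 2: expand (4,3) (f=10, h=5) → closed; open now [(3,3) g=6 f=12, (4,1) g=3 f=10, (4,2) g=4 f=10]
step 3: expand (4,2) (f=10, h=6) → closed; open now [(3,2) g=5 f=12, (3,3) g=6 f=12, (4,1) g=3 f=10]
step 4: expand (4,1) (f=10, h=7) → closed; open now [(3,1) g=4 f=12, (3,2) g=5 f=12, (3,3) g=6 f=12, (4,0) g=4 f=12]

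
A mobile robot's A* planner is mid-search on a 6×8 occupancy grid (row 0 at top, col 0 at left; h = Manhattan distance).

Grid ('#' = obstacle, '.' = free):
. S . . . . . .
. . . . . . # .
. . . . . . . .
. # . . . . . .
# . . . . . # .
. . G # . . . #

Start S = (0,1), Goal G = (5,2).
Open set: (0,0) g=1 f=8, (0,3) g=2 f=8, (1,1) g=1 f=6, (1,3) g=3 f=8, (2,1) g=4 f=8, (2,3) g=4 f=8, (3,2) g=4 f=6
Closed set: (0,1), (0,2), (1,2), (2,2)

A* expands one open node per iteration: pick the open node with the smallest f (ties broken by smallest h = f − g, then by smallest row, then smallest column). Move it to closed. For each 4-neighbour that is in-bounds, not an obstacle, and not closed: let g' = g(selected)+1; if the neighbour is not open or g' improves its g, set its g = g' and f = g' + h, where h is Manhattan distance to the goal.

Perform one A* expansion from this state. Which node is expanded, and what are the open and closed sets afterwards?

expanded=(3,2); open=[(0,0) g=1 f=8, (0,3) g=2 f=8, (1,1) g=1 f=6, (1,3) g=3 f=8, (2,1) g=4 f=8, (2,3) g=4 f=8, (3,3) g=5 f=8, (4,2) g=5 f=6]; closed=[(0,1), (0,2), (1,2), (2,2), (3,2)]

step 1: expand (3,2) (f=6, h=2) → closed; open now [(0,0) g=1 f=8, (0,3) g=2 f=8, (1,1) g=1 f=6, (1,3) g=3 f=8, (2,1) g=4 f=8, (2,3) g=4 f=8, (3,3) g=5 f=8, (4,2) g=5 f=6]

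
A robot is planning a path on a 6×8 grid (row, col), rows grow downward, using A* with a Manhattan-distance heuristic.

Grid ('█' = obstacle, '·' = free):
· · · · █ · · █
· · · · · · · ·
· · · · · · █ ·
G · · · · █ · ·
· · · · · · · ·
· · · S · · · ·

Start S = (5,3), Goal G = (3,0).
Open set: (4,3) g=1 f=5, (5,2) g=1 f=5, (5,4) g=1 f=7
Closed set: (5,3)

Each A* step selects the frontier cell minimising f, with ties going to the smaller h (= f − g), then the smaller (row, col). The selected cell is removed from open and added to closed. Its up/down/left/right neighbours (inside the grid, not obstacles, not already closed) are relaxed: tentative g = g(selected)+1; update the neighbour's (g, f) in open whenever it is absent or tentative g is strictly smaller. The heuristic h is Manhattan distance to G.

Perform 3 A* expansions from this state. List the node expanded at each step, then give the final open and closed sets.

order=[(4,3) → (3,3) → (3,2)]; open=[(2,2) g=4 f=7, (2,3) g=3 f=7, (3,1) g=4 f=5, (3,4) g=3 f=7, (4,2) g=2 f=5, (4,4) g=2 f=7, (5,2) g=1 f=5, (5,4) g=1 f=7]; closed=[(3,2), (3,3), (4,3), (5,3)]

step 1: expand (4,3) (f=5, h=4) → closed; open now [(3,3) g=2 f=5, (4,2) g=2 f=5, (4,4) g=2 f=7, (5,2) g=1 f=5, (5,4) g=1 f=7]
step 2: expand (3,3) (f=5, h=3) → closed; open now [(2,3) g=3 f=7, (3,2) g=3 f=5, (3,4) g=3 f=7, (4,2) g=2 f=5, (4,4) g=2 f=7, (5,2) g=1 f=5, (5,4) g=1 f=7]
step 3: expand (3,2) (f=5, h=2) → closed; open now [(2,2) g=4 f=7, (2,3) g=3 f=7, (3,1) g=4 f=5, (3,4) g=3 f=7, (4,2) g=2 f=5, (4,4) g=2 f=7, (5,2) g=1 f=5, (5,4) g=1 f=7]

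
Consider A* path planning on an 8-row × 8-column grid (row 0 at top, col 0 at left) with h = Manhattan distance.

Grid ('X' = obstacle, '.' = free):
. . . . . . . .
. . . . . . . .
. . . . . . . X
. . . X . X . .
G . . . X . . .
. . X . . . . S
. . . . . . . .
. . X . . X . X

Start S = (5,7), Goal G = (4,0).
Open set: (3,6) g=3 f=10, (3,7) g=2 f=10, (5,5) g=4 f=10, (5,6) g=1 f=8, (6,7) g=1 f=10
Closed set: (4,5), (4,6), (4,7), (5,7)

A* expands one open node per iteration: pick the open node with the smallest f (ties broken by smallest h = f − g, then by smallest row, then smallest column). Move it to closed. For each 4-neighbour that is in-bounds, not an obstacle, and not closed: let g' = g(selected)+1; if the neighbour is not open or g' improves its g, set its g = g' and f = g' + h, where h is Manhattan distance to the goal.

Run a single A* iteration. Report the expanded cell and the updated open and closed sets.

expanded=(5,6); open=[(3,6) g=3 f=10, (3,7) g=2 f=10, (5,5) g=2 f=8, (6,6) g=2 f=10, (6,7) g=1 f=10]; closed=[(4,5), (4,6), (4,7), (5,6), (5,7)]

step 1: expand (5,6) (f=8, h=7) → closed; open now [(3,6) g=3 f=10, (3,7) g=2 f=10, (5,5) g=2 f=8, (6,6) g=2 f=10, (6,7) g=1 f=10]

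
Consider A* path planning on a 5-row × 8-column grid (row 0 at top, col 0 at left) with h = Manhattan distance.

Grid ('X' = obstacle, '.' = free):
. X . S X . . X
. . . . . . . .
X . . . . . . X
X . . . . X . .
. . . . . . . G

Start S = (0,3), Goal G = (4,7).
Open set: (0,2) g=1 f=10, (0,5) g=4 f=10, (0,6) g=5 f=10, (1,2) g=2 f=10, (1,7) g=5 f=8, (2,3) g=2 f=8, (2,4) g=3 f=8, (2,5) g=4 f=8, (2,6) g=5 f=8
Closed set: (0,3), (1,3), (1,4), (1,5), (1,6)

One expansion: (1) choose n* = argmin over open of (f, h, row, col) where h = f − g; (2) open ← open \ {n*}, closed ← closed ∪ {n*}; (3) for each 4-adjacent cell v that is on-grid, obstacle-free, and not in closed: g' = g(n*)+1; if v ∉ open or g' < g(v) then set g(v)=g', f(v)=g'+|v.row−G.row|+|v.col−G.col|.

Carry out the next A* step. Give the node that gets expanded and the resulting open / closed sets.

step 1: expand (1,7) (f=8, h=3) → closed; open now [(0,2) g=1 f=10, (0,5) g=4 f=10, (0,6) g=5 f=10, (1,2) g=2 f=10, (2,3) g=2 f=8, (2,4) g=3 f=8, (2,5) g=4 f=8, (2,6) g=5 f=8]

expanded=(1,7); open=[(0,2) g=1 f=10, (0,5) g=4 f=10, (0,6) g=5 f=10, (1,2) g=2 f=10, (2,3) g=2 f=8, (2,4) g=3 f=8, (2,5) g=4 f=8, (2,6) g=5 f=8]; closed=[(0,3), (1,3), (1,4), (1,5), (1,6), (1,7)]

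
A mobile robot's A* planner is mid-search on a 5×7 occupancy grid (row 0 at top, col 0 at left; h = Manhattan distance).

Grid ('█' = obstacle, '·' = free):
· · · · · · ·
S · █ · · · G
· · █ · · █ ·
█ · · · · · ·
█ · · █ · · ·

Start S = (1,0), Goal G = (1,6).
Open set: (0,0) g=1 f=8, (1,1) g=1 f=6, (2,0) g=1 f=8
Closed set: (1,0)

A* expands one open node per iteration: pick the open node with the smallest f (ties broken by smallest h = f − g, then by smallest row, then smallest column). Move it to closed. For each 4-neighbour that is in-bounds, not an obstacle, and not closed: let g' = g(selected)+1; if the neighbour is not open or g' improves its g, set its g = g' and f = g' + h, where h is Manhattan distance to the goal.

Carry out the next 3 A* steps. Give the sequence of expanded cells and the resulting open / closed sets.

order=[(1,1) → (0,1) → (0,2)]; open=[(0,0) g=1 f=8, (0,3) g=4 f=8, (2,0) g=1 f=8, (2,1) g=2 f=8]; closed=[(0,1), (0,2), (1,0), (1,1)]

step 1: expand (1,1) (f=6, h=5) → closed; open now [(0,0) g=1 f=8, (0,1) g=2 f=8, (2,0) g=1 f=8, (2,1) g=2 f=8]
step 2: expand (0,1) (f=8, h=6) → closed; open now [(0,0) g=1 f=8, (0,2) g=3 f=8, (2,0) g=1 f=8, (2,1) g=2 f=8]
step 3: expand (0,2) (f=8, h=5) → closed; open now [(0,0) g=1 f=8, (0,3) g=4 f=8, (2,0) g=1 f=8, (2,1) g=2 f=8]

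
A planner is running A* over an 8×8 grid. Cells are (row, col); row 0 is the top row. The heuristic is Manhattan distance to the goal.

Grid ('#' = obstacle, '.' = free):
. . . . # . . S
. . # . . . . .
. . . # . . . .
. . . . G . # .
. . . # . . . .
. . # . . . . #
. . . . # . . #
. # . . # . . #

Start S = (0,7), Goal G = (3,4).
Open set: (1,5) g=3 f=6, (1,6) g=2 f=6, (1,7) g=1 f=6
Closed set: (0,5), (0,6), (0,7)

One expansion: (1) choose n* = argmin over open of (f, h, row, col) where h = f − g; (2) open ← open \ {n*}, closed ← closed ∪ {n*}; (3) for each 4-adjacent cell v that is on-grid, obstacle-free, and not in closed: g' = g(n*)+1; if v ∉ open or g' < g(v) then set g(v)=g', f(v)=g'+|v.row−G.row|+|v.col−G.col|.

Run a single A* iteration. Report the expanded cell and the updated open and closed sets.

step 1: expand (1,5) (f=6, h=3) → closed; open now [(1,4) g=4 f=6, (1,6) g=2 f=6, (1,7) g=1 f=6, (2,5) g=4 f=6]

expanded=(1,5); open=[(1,4) g=4 f=6, (1,6) g=2 f=6, (1,7) g=1 f=6, (2,5) g=4 f=6]; closed=[(0,5), (0,6), (0,7), (1,5)]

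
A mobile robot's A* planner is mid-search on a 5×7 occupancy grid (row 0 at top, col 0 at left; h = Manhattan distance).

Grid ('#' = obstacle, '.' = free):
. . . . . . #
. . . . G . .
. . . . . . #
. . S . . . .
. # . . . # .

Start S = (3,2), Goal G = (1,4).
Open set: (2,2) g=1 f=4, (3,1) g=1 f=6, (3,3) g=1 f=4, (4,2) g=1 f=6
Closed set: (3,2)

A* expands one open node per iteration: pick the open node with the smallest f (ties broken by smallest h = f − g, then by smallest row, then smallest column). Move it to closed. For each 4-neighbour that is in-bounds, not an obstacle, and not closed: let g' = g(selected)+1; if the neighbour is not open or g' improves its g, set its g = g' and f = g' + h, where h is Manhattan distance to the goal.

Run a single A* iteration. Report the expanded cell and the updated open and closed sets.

expanded=(2,2); open=[(1,2) g=2 f=4, (2,1) g=2 f=6, (2,3) g=2 f=4, (3,1) g=1 f=6, (3,3) g=1 f=4, (4,2) g=1 f=6]; closed=[(2,2), (3,2)]

step 1: expand (2,2) (f=4, h=3) → closed; open now [(1,2) g=2 f=4, (2,1) g=2 f=6, (2,3) g=2 f=4, (3,1) g=1 f=6, (3,3) g=1 f=4, (4,2) g=1 f=6]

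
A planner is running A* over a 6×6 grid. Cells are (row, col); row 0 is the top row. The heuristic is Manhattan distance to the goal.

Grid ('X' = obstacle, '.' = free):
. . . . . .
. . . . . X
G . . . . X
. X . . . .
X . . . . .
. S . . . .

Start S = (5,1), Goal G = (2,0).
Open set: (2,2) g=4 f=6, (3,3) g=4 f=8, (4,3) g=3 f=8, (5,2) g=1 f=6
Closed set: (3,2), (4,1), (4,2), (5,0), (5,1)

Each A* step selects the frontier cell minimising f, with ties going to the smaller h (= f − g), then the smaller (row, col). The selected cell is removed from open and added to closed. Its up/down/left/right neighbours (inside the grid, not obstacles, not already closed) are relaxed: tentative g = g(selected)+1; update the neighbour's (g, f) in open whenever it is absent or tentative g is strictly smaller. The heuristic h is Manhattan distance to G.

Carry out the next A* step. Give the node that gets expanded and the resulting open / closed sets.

expanded=(2,2); open=[(1,2) g=5 f=8, (2,1) g=5 f=6, (2,3) g=5 f=8, (3,3) g=4 f=8, (4,3) g=3 f=8, (5,2) g=1 f=6]; closed=[(2,2), (3,2), (4,1), (4,2), (5,0), (5,1)]

step 1: expand (2,2) (f=6, h=2) → closed; open now [(1,2) g=5 f=8, (2,1) g=5 f=6, (2,3) g=5 f=8, (3,3) g=4 f=8, (4,3) g=3 f=8, (5,2) g=1 f=6]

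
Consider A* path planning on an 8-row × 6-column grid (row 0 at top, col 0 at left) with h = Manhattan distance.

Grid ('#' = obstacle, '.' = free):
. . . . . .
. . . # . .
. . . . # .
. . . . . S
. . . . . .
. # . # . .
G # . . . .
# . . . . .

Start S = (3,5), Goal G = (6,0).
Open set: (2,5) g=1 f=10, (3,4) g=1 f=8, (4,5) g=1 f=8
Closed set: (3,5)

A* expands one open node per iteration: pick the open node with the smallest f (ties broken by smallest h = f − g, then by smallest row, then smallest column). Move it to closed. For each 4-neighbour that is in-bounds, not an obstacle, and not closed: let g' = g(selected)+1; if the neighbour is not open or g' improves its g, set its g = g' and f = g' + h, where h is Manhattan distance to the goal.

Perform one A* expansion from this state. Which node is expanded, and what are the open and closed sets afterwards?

step 1: expand (3,4) (f=8, h=7) → closed; open now [(2,5) g=1 f=10, (3,3) g=2 f=8, (4,4) g=2 f=8, (4,5) g=1 f=8]

expanded=(3,4); open=[(2,5) g=1 f=10, (3,3) g=2 f=8, (4,4) g=2 f=8, (4,5) g=1 f=8]; closed=[(3,4), (3,5)]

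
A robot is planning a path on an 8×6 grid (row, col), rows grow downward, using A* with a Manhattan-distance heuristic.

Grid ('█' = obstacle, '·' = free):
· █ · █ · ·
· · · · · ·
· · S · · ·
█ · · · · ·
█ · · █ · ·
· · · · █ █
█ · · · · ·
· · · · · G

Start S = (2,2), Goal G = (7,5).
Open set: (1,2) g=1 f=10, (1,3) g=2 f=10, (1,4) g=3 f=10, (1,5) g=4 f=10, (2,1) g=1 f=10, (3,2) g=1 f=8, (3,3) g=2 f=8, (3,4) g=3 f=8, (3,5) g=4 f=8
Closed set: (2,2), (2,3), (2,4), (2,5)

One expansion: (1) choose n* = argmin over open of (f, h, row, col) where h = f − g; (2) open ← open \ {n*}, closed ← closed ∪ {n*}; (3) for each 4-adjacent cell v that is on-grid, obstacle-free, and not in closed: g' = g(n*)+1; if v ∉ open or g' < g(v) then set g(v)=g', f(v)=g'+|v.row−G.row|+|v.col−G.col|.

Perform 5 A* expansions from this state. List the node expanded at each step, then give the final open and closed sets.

order=[(3,5) → (4,5) → (3,4) → (4,4) → (3,3)]; open=[(1,2) g=1 f=10, (1,3) g=2 f=10, (1,4) g=3 f=10, (1,5) g=4 f=10, (2,1) g=1 f=10, (3,2) g=1 f=8]; closed=[(2,2), (2,3), (2,4), (2,5), (3,3), (3,4), (3,5), (4,4), (4,5)]

step 1: expand (3,5) (f=8, h=4) → closed; open now [(1,2) g=1 f=10, (1,3) g=2 f=10, (1,4) g=3 f=10, (1,5) g=4 f=10, (2,1) g=1 f=10, (3,2) g=1 f=8, (3,3) g=2 f=8, (3,4) g=3 f=8, (4,5) g=5 f=8]
step 2: expand (4,5) (f=8, h=3) → closed; open now [(1,2) g=1 f=10, (1,3) g=2 f=10, (1,4) g=3 f=10, (1,5) g=4 f=10, (2,1) g=1 f=10, (3,2) g=1 f=8, (3,3) g=2 f=8, (3,4) g=3 f=8, (4,4) g=6 f=10]
step 3: expand (3,4) (f=8, h=5) → closed; open now [(1,2) g=1 f=10, (1,3) g=2 f=10, (1,4) g=3 f=10, (1,5) g=4 f=10, (2,1) g=1 f=10, (3,2) g=1 f=8, (3,3) g=2 f=8, (4,4) g=4 f=8]
step 4: expand (4,4) (f=8, h=4) → closed; open now [(1,2) g=1 f=10, (1,3) g=2 f=10, (1,4) g=3 f=10, (1,5) g=4 f=10, (2,1) g=1 f=10, (3,2) g=1 f=8, (3,3) g=2 f=8]
step 5: expand (3,3) (f=8, h=6) → closed; open now [(1,2) g=1 f=10, (1,3) g=2 f=10, (1,4) g=3 f=10, (1,5) g=4 f=10, (2,1) g=1 f=10, (3,2) g=1 f=8]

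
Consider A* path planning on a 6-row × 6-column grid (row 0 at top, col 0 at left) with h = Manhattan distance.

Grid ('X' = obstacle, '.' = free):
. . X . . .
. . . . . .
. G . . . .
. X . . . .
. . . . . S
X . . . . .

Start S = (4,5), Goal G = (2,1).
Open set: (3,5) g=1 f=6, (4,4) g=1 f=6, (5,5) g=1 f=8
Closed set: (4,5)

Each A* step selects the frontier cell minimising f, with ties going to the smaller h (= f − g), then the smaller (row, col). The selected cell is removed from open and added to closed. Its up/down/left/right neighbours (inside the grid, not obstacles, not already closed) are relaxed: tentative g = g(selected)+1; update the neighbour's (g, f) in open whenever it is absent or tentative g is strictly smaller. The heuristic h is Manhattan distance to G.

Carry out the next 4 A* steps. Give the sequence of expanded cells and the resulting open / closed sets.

order=[(3,5) → (2,5) → (2,4) → (2,3)]; open=[(1,3) g=5 f=8, (1,4) g=4 f=8, (1,5) g=3 f=8, (2,2) g=5 f=6, (3,3) g=5 f=8, (3,4) g=2 f=6, (4,4) g=1 f=6, (5,5) g=1 f=8]; closed=[(2,3), (2,4), (2,5), (3,5), (4,5)]

step 1: expand (3,5) (f=6, h=5) → closed; open now [(2,5) g=2 f=6, (3,4) g=2 f=6, (4,4) g=1 f=6, (5,5) g=1 f=8]
step 2: expand (2,5) (f=6, h=4) → closed; open now [(1,5) g=3 f=8, (2,4) g=3 f=6, (3,4) g=2 f=6, (4,4) g=1 f=6, (5,5) g=1 f=8]
step 3: expand (2,4) (f=6, h=3) → closed; open now [(1,4) g=4 f=8, (1,5) g=3 f=8, (2,3) g=4 f=6, (3,4) g=2 f=6, (4,4) g=1 f=6, (5,5) g=1 f=8]
step 4: expand (2,3) (f=6, h=2) → closed; open now [(1,3) g=5 f=8, (1,4) g=4 f=8, (1,5) g=3 f=8, (2,2) g=5 f=6, (3,3) g=5 f=8, (3,4) g=2 f=6, (4,4) g=1 f=6, (5,5) g=1 f=8]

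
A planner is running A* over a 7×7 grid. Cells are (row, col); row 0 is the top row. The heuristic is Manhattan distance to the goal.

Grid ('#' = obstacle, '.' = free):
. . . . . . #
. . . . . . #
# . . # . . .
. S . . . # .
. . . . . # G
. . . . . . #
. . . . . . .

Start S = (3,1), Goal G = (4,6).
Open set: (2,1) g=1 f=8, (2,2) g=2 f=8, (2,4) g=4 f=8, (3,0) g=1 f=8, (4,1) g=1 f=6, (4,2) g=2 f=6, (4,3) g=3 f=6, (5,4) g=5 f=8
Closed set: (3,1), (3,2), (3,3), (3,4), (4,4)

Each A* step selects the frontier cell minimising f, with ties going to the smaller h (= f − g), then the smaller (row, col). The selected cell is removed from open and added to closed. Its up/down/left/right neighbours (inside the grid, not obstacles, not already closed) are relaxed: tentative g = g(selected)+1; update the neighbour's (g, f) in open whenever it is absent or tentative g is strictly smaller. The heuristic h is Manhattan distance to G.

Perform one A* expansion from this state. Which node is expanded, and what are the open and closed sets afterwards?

expanded=(4,3); open=[(2,1) g=1 f=8, (2,2) g=2 f=8, (2,4) g=4 f=8, (3,0) g=1 f=8, (4,1) g=1 f=6, (4,2) g=2 f=6, (5,3) g=4 f=8, (5,4) g=5 f=8]; closed=[(3,1), (3,2), (3,3), (3,4), (4,3), (4,4)]

step 1: expand (4,3) (f=6, h=3) → closed; open now [(2,1) g=1 f=8, (2,2) g=2 f=8, (2,4) g=4 f=8, (3,0) g=1 f=8, (4,1) g=1 f=6, (4,2) g=2 f=6, (5,3) g=4 f=8, (5,4) g=5 f=8]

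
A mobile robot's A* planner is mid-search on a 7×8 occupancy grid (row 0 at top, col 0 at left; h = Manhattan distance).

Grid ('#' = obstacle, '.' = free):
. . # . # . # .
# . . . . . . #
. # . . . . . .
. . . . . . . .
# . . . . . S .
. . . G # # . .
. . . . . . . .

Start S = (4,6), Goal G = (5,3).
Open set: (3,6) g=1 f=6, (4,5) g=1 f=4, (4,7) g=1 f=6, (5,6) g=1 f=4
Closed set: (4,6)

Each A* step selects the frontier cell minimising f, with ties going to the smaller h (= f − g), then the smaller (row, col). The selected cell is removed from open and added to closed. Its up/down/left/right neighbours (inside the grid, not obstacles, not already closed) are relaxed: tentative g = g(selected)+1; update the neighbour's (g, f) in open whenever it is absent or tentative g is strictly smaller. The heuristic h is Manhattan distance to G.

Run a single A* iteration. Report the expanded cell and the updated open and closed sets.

step 1: expand (4,5) (f=4, h=3) → closed; open now [(3,5) g=2 f=6, (3,6) g=1 f=6, (4,4) g=2 f=4, (4,7) g=1 f=6, (5,6) g=1 f=4]

expanded=(4,5); open=[(3,5) g=2 f=6, (3,6) g=1 f=6, (4,4) g=2 f=4, (4,7) g=1 f=6, (5,6) g=1 f=4]; closed=[(4,5), (4,6)]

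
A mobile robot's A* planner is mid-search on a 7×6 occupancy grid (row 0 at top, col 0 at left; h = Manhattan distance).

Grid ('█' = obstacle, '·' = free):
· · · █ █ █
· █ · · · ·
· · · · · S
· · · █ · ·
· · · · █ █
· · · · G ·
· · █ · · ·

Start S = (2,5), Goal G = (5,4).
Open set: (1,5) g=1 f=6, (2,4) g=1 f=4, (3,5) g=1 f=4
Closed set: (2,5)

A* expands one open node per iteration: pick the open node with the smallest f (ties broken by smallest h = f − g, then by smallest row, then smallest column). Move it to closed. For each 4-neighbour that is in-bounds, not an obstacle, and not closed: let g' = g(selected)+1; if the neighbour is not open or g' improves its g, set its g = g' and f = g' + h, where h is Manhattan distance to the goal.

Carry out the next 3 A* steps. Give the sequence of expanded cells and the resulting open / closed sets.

step 1: expand (2,4) (f=4, h=3) → closed; open now [(1,4) g=2 f=6, (1,5) g=1 f=6, (2,3) g=2 f=6, (3,4) g=2 f=4, (3,5) g=1 f=4]
step 2: expand (3,4) (f=4, h=2) → closed; open now [(1,4) g=2 f=6, (1,5) g=1 f=6, (2,3) g=2 f=6, (3,5) g=1 f=4]
step 3: expand (3,5) (f=4, h=3) → closed; open now [(1,4) g=2 f=6, (1,5) g=1 f=6, (2,3) g=2 f=6]

order=[(2,4) → (3,4) → (3,5)]; open=[(1,4) g=2 f=6, (1,5) g=1 f=6, (2,3) g=2 f=6]; closed=[(2,4), (2,5), (3,4), (3,5)]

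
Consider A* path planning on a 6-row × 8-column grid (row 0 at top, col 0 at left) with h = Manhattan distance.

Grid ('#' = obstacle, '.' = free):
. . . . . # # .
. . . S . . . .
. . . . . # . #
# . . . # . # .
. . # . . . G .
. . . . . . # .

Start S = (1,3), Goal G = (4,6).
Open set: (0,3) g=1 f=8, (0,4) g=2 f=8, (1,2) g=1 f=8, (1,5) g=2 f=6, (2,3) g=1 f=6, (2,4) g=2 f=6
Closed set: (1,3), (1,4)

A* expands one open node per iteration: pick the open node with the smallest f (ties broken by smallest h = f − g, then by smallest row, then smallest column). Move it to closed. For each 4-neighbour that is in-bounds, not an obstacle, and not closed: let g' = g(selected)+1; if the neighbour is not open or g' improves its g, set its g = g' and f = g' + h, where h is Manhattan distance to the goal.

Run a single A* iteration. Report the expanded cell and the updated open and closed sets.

step 1: expand (1,5) (f=6, h=4) → closed; open now [(0,3) g=1 f=8, (0,4) g=2 f=8, (1,2) g=1 f=8, (1,6) g=3 f=6, (2,3) g=1 f=6, (2,4) g=2 f=6]

expanded=(1,5); open=[(0,3) g=1 f=8, (0,4) g=2 f=8, (1,2) g=1 f=8, (1,6) g=3 f=6, (2,3) g=1 f=6, (2,4) g=2 f=6]; closed=[(1,3), (1,4), (1,5)]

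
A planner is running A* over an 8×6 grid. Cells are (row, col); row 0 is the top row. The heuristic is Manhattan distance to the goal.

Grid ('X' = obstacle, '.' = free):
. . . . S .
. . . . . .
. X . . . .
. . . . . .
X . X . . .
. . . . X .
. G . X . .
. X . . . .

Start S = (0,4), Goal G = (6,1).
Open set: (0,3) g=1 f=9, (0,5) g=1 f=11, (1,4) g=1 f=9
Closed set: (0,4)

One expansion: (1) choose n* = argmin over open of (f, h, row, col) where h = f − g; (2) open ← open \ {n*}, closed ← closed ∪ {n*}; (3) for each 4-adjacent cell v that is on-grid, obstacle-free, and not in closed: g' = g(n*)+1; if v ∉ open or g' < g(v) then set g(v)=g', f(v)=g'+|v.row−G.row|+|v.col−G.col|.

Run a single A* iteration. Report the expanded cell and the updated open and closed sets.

expanded=(0,3); open=[(0,2) g=2 f=9, (0,5) g=1 f=11, (1,3) g=2 f=9, (1,4) g=1 f=9]; closed=[(0,3), (0,4)]

step 1: expand (0,3) (f=9, h=8) → closed; open now [(0,2) g=2 f=9, (0,5) g=1 f=11, (1,3) g=2 f=9, (1,4) g=1 f=9]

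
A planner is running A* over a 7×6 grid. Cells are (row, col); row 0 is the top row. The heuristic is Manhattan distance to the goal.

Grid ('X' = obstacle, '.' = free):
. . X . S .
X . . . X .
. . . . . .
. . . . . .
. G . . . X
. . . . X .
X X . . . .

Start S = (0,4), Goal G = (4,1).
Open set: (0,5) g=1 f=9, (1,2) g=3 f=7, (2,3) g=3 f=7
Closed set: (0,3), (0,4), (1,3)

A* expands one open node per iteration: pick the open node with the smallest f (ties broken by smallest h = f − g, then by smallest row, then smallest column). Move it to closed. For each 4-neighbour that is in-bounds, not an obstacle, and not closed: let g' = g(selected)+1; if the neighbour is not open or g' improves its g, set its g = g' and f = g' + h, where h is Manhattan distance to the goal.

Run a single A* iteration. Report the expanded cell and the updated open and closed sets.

expanded=(1,2); open=[(0,5) g=1 f=9, (1,1) g=4 f=7, (2,2) g=4 f=7, (2,3) g=3 f=7]; closed=[(0,3), (0,4), (1,2), (1,3)]

step 1: expand (1,2) (f=7, h=4) → closed; open now [(0,5) g=1 f=9, (1,1) g=4 f=7, (2,2) g=4 f=7, (2,3) g=3 f=7]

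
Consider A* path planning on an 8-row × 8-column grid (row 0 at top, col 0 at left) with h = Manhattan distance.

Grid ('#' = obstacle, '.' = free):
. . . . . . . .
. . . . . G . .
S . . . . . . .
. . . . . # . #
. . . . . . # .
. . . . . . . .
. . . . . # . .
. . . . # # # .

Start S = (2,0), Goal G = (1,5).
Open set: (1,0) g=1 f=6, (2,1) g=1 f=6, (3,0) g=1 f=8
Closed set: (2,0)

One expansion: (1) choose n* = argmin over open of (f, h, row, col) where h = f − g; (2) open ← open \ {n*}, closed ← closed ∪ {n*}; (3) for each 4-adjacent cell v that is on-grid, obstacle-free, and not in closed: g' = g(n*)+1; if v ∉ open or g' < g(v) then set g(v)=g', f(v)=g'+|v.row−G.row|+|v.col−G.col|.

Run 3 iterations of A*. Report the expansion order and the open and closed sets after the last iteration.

order=[(1,0) → (1,1) → (1,2)]; open=[(0,0) g=2 f=8, (0,1) g=3 f=8, (0,2) g=4 f=8, (1,3) g=4 f=6, (2,1) g=1 f=6, (2,2) g=4 f=8, (3,0) g=1 f=8]; closed=[(1,0), (1,1), (1,2), (2,0)]

step 1: expand (1,0) (f=6, h=5) → closed; open now [(0,0) g=2 f=8, (1,1) g=2 f=6, (2,1) g=1 f=6, (3,0) g=1 f=8]
step 2: expand (1,1) (f=6, h=4) → closed; open now [(0,0) g=2 f=8, (0,1) g=3 f=8, (1,2) g=3 f=6, (2,1) g=1 f=6, (3,0) g=1 f=8]
step 3: expand (1,2) (f=6, h=3) → closed; open now [(0,0) g=2 f=8, (0,1) g=3 f=8, (0,2) g=4 f=8, (1,3) g=4 f=6, (2,1) g=1 f=6, (2,2) g=4 f=8, (3,0) g=1 f=8]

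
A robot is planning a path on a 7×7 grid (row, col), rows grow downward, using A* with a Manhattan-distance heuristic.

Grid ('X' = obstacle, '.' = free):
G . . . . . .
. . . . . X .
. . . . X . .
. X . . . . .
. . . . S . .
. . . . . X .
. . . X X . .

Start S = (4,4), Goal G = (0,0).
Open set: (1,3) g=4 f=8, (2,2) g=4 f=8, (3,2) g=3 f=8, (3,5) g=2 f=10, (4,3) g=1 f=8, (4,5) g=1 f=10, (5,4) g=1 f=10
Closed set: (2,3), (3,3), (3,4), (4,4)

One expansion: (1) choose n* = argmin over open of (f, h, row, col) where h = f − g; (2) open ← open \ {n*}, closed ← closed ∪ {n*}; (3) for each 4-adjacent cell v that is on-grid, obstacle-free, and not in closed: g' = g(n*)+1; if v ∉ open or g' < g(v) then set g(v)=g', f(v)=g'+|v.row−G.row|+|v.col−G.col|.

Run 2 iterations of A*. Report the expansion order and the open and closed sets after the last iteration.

order=[(1,3) → (0,3)]; open=[(0,2) g=6 f=8, (0,4) g=6 f=10, (1,2) g=5 f=8, (1,4) g=5 f=10, (2,2) g=4 f=8, (3,2) g=3 f=8, (3,5) g=2 f=10, (4,3) g=1 f=8, (4,5) g=1 f=10, (5,4) g=1 f=10]; closed=[(0,3), (1,3), (2,3), (3,3), (3,4), (4,4)]

step 1: expand (1,3) (f=8, h=4) → closed; open now [(0,3) g=5 f=8, (1,2) g=5 f=8, (1,4) g=5 f=10, (2,2) g=4 f=8, (3,2) g=3 f=8, (3,5) g=2 f=10, (4,3) g=1 f=8, (4,5) g=1 f=10, (5,4) g=1 f=10]
step 2: expand (0,3) (f=8, h=3) → closed; open now [(0,2) g=6 f=8, (0,4) g=6 f=10, (1,2) g=5 f=8, (1,4) g=5 f=10, (2,2) g=4 f=8, (3,2) g=3 f=8, (3,5) g=2 f=10, (4,3) g=1 f=8, (4,5) g=1 f=10, (5,4) g=1 f=10]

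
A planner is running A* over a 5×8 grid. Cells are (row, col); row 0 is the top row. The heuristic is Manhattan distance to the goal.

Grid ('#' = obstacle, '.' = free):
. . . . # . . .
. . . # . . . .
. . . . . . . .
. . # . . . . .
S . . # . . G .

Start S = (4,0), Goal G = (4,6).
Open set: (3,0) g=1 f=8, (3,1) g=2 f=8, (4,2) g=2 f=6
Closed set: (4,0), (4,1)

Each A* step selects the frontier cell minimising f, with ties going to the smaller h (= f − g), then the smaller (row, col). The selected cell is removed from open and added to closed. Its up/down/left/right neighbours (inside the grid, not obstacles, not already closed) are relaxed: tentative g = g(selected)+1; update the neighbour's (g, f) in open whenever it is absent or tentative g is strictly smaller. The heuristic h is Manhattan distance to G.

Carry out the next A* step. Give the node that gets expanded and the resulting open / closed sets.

step 1: expand (4,2) (f=6, h=4) → closed; open now [(3,0) g=1 f=8, (3,1) g=2 f=8]

expanded=(4,2); open=[(3,0) g=1 f=8, (3,1) g=2 f=8]; closed=[(4,0), (4,1), (4,2)]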